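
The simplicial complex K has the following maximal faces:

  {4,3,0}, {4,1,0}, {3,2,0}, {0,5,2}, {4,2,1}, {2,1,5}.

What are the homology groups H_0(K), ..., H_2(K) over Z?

Order the vertices as 0 < 1 < 2 < 3 < 4 < 5. Listing each simplex with vertices in this order, K has dimension 2 with simplices:

  0-simplices (6): [0], [1], [2], [3], [4], [5]
  1-simplices (12): [0,1], [0,2], [0,3], [0,4], [0,5], [1,2], [1,4], [1,5], [2,3], [2,4], [2,5], [3,4]
  2-simplices (6): [0,1,4], [0,2,3], [0,2,5], [0,3,4], [1,2,4], [1,2,5]

so the chain groups are C_0 ≅ Z^6, C_1 ≅ Z^12, C_2 ≅ Z^6.

Boundary ∂_1: C_1 → C_0 sends each edge [p,q] (with p < q) to q − p. For instance
  ∂[3,4] = [4] − [3].
As a 6×12 matrix over Z this has rank 5, with invariant factors (1,1,1,1,1).

The boundary map ∂_2: C_2 → C_1 acts by ∂[p,q,r] = [q,r] − [p,r] + [p,q]. For instance
  ∂[0,2,3] = [2,3] − [0,3] + [0,2],
  ∂[0,1,4] = [1,4] − [0,4] + [0,1].
As a 12×6 matrix over Z this has rank 6, with invariant factors (1,1,1,1,1,1).

From H_k ≅ ker(∂_k) / im(∂_{k+1}) we obtain:

  H_0: rank C_0 − rank ∂_1 = 6 − 5 = 1, and the invariant factors of ∂_1 are all 1, so H_0 = Z.
  H_1: rank ker ∂_1 − rank ∂_2 = (12 − 5) − 6 = 1, and the invariant factors of ∂_2 are all 1, so H_1 = Z.
  H_2: rank ker ∂_2 − rank ∂_3 = (6 − 6) − 0 = 0, and there is no ∂_3, so H_2 = 0.

H_0 ≅ Z,  H_1 ≅ Z,  H_2 = 0.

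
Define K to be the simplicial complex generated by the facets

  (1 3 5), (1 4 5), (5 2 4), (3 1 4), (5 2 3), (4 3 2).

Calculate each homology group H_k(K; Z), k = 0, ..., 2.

H_0 ≅ Z,  H_1 = 0,  H_2 ≅ Z.

Take the total order 1 < 2 < 3 < 4 < 5 on the vertex set. Then K (dimension 2) consists of the simplices:

  0-simplices (5): [1], [2], [3], [4], [5]
  1-simplices (9): [1,3], [1,4], [1,5], [2,3], [2,4], [2,5], [3,4], [3,5], [4,5]
  2-simplices (6): [1,3,4], [1,3,5], [1,4,5], [2,3,4], [2,3,5], [2,4,5]

Hence C_0 ≅ Z^5, C_1 ≅ Z^9, C_2 ≅ Z^6.

The boundary map ∂_1: C_1 → C_0 is given by ∂[p,q] = [q] − [p].
The resulting 5×9 matrix has rank 4, and its Smith normal form has invariant factors (1,1,1,1).

The boundary map ∂_2: C_2 → C_1 sends each 2-simplex [p,q,r] to [q,r] − [p,r] + [p,q]. For instance
  ∂[1,3,4] = [3,4] − [1,4] + [1,3],
  ∂[2,3,4] = [3,4] − [2,4] + [2,3].
This gives a 9×6 integer matrix of rank 5; reducing to Smith normal form yields diagonal entries (1,1,1,1,1).

From H_k ≅ ker(∂_k) / im(∂_{k+1}) we obtain:

  H_0: rank C_0 − rank ∂_1 = 5 − 4 = 1, and the invariant factors of ∂_1 are all 1, so H_0 = Z.
  H_1: rank ker ∂_1 − rank ∂_2 = (9 − 4) − 5 = 0, and the invariant factors of ∂_2 are all 1, so H_1 = 0.
  H_2: rank ker ∂_2 − rank ∂_3 = (6 − 5) − 0 = 1, and there is no ∂_3, so H_2 = Z.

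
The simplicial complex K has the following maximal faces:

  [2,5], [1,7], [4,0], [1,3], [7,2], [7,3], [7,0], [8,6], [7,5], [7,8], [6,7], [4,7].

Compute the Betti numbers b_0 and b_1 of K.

Order the vertices as 0 < 1 < 2 < 3 < 4 < 5 < 6 < 7 < 8. Listing each simplex with vertices in this order, K has dimension 1 with simplices:

  0-simplices (9): [0], [1], [2], [3], [4], [5], [6], [7], [8]
  1-simplices (12): [0,4], [0,7], [1,3], [1,7], [2,5], [2,7], [3,7], [4,7], [5,7], [6,7], [6,8], [7,8]

so the chain groups are C_0 ≅ Z^9, C_1 ≅ Z^12.

The boundary map ∂_1: C_1 → C_0 maps an edge to its endpoints' difference, ∂[p,q] = q − p. For instance
  ∂[1,7] = [7] − [1].
The resulting 9×12 matrix has rank 8, and its Smith normal form has invariant factors (1,1,1,1,1,1,1,1).

Reading off H_k = ker ∂_k / im ∂_{k+1}:

  H_0: rank C_0 − rank ∂_1 = 9 − 8 = 1, and the invariant factors of ∂_1 are all 1, so H_0 = Z.
  H_1: rank ker ∂_1 − rank ∂_2 = (12 − 8) − 0 = 4, and there is no ∂_2, so H_1 = Z^4.

Hence the Betti numbers are b_0 = 1, b_1 = 4.

b_0 = 1, b_1 = 4.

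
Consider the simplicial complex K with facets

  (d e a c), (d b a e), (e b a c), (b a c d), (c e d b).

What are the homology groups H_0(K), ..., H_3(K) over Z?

Take the total order a < b < c < d < e on the vertex set. Then K (dimension 3) consists of the simplices:

  0-simplices (5): a, b, c, d, e
  1-simplices (10): ab, ac, ad, ae, bc, bd, be, cd, ce, de
  2-simplices (10): abc, abd, abe, acd, ace, ade, bcd, bce, bde, cde
  3-simplices (5): abcd, abce, abde, acde, bcde

Hence C_0 ≅ Z^5, C_1 ≅ Z^10, C_2 ≅ Z^10, C_3 ≅ Z^5.

∂_1: C_1 → C_0 is given by ∂[p,q] = [q] − [p]. For instance
  ∂bc = c − b.
This gives a 5×10 integer matrix of rank 4; reducing to Smith normal form yields diagonal entries (1,1,1,1).

The boundary map ∂_2: C_2 → C_1 sends each 2-simplex [p,q,r] to [q,r] − [p,r] + [p,q]. For instance
  ∂ace = ce − ae + ac,
  ∂ade = de − ae + ad.
The resulting 10×10 matrix has rank 6, and its Smith normal form has invariant factors (1,1,1,1,1,1).

∂_3: C_3 → C_2 sends each 3-simplex σ to the alternating sum Σ_i (−1)^i (σ with its i-th vertex removed). For instance
  ∂abde = bde − ade + abe − abd,
  ∂abce = bce − ace + abe − abc.
The 10×5 boundary matrix has rank 4 and Smith normal form diag(1,1,1,1).

Reading off H_k = ker ∂_k / im ∂_{k+1}:

  H_0: rank C_0 − rank ∂_1 = 5 − 4 = 1, and the invariant factors of ∂_1 are all 1, so H_0 ≅ Z.
  H_1: rank ker ∂_1 − rank ∂_2 = (10 − 4) − 6 = 0, and the invariant factors of ∂_2 are all 1, so H_1 ≅ 0.
  H_2: rank ker ∂_2 − rank ∂_3 = (10 − 6) − 4 = 0, and the invariant factors of ∂_3 are all 1, so H_2 ≅ 0.
  H_3: rank ker ∂_3 − rank ∂_4 = (5 − 4) − 0 = 1, and there is no ∂_4, so H_3 ≅ Z.

H_0 = Z,  H_1 = 0,  H_2 = 0,  H_3 = Z.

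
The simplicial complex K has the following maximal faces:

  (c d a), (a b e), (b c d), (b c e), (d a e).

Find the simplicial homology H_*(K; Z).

Order the vertices as a < b < c < d < e. Listing each simplex with vertices in this order, K has dimension 2 with simplices:

  0-simplices (5): a, b, c, d, e
  1-simplices (10): ab, ac, ad, ae, bc, bd, be, cd, ce, de
  2-simplices (5): abe, acd, ade, bcd, bce

giving chain groups C_0 ≅ Z^5, C_1 ≅ Z^10, C_2 ≅ Z^5.

The boundary map ∂_1: C_1 → C_0 maps an edge to its endpoints' difference, ∂[p,q] = q − p. For instance
  ∂ab = b − a.
As a 5×10 matrix over Z this has rank 4, with invariant factors (1,1,1,1).

∂_2: C_2 → C_1 maps a triangle to the signed sum of its edges. For instance
  ∂bce = ce − be + bc,
  ∂ade = de − ae + ad.
The resulting 10×5 matrix has rank 5, and its Smith normal form has invariant factors (1,1,1,1,1).

Reading off H_k = ker ∂_k / im ∂_{k+1}:

  H_0: rank C_0 − rank ∂_1 = 5 − 4 = 1, and the invariant factors of ∂_1 are all 1, so H_0 = Z.
  H_1: rank ker ∂_1 − rank ∂_2 = (10 − 4) − 5 = 1, and the invariant factors of ∂_2 are all 1, so H_1 = Z.
  H_2: rank ker ∂_2 − rank ∂_3 = (5 − 5) − 0 = 0, and there is no ∂_3, so H_2 = 0.

H_0 = Z,  H_1 = Z,  H_2 = 0.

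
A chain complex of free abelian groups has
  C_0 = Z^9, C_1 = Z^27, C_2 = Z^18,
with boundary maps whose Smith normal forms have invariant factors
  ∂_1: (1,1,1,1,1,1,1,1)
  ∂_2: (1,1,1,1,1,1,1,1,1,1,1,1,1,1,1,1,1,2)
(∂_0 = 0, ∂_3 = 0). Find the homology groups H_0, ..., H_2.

H_0: b_0 = 9 − 0 − 8 = 1; torsion from ∂_1 factors > 1: none. So H_0 = Z.
H_1: b_1 = 27 − 8 − 18 = 1; torsion from ∂_2 factors > 1: [2]. So H_1 = Z ⊕ Z/2.
H_2: b_2 = 18 − 18 − 0 = 0; torsion from ∂_3 factors > 1: none. So H_2 = 0.

H_0 = Z,  H_1 = Z ⊕ Z/2,  H_2 = 0.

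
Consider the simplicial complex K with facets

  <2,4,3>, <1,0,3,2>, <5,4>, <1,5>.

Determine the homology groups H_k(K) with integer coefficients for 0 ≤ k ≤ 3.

H_0 = Z,  H_1 = Z,  H_2 = 0,  H_3 = 0.

We work with the vertex ordering 0 < 1 < 2 < 3 < 4 < 5. The simplices of K, each written with vertices in increasing order, are:

  0-simplices (6): [0], [1], [2], [3], [4], [5]
  1-simplices (10): [0,1], [0,2], [0,3], [1,2], [1,3], [1,5], [2,3], [2,4], [3,4], [4,5]
  2-simplices (5): [0,1,2], [0,1,3], [0,2,3], [1,2,3], [2,3,4]
  3-simplices (1): [0,1,2,3]

Hence C_0 ≅ Z^6, C_1 ≅ Z^10, C_2 ≅ Z^5, C_3 ≅ Z^1.

The boundary map ∂_1: C_1 → C_0 is given by ∂[p,q] = [q] − [p].
The 6×10 boundary matrix has rank 5 and Smith normal form diag(1,1,1,1,1).

∂_2: C_2 → C_1 sends each 2-simplex [p,q,r] to [q,r] − [p,r] + [p,q]. For instance
  ∂[2,3,4] = [3,4] − [2,4] + [2,3],
  ∂[0,2,3] = [2,3] − [0,3] + [0,2].
The resulting 10×5 matrix has rank 4, and its Smith normal form has invariant factors (1,1,1,1).

Boundary ∂_3: C_3 → C_2 sends each 3-simplex σ to the alternating sum Σ_i (−1)^i (σ with its i-th vertex removed). For instance
  ∂[0,1,2,3] = [1,2,3] − [0,2,3] + [0,1,3] − [0,1,2].
As a 5×1 matrix over Z this has rank 1, with invariant factors (1).

Now H_k = ker ∂_k / im ∂_{k+1}, so:

  H_0: rank C_0 − rank ∂_1 = 6 − 5 = 1, and the invariant factors of ∂_1 are all 1, so H_0 = Z.
  H_1: rank ker ∂_1 − rank ∂_2 = (10 − 5) − 4 = 1, and the invariant factors of ∂_2 are all 1, so H_1 = Z.
  H_2: rank ker ∂_2 − rank ∂_3 = (5 − 4) − 1 = 0, and the invariant factors of ∂_3 are all 1, so H_2 = 0.
  H_3: rank ker ∂_3 − rank ∂_4 = (1 − 1) − 0 = 0, and there is no ∂_4, so H_3 = 0.

As a check, the Euler characteristic is 6 − 10 + 5 − 1 = 0, which agrees with 1 − 1 + 0 − 0 = 0.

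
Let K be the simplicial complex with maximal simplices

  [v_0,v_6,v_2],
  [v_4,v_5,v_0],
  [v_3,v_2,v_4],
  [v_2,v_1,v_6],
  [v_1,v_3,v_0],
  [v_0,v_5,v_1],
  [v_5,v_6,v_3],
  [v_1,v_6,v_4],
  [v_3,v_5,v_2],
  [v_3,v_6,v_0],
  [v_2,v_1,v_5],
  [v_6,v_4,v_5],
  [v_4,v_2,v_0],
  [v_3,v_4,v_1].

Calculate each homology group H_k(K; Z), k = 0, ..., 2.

We work with the vertex ordering v_0 < v_1 < v_2 < v_3 < v_4 < v_5 < v_6. The simplices of K, each written with vertices in increasing order, are:

  0-simplices (7): [v_0], [v_1], [v_2], [v_3], [v_4], [v_5], [v_6]
  1-simplices (21): (21 of them)
  2-simplices (14): (14 of them)

giving chain groups C_0 ≅ Z^7, C_1 ≅ Z^21, C_2 ≅ Z^14.

Boundary ∂_1: C_1 → C_0 sends each edge [p,q] (with p < q) to q − p. For instance
  ∂[v_5,v_6] = [v_6] − [v_5].
As a 7×21 matrix over Z this has rank 6, with invariant factors (1,1,1,1,1,1).

The boundary map ∂_2: C_2 → C_1 acts by ∂[p,q,r] = [q,r] − [p,r] + [p,q]. For instance
  ∂[v_1,v_2,v_6] = [v_2,v_6] − [v_1,v_6] + [v_1,v_2],
  ∂[v_1,v_2,v_5] = [v_2,v_5] − [v_1,v_5] + [v_1,v_2].
The resulting 21×14 matrix has rank 13, and its Smith normal form has invariant factors (1,1,1,1,1,1,1,1,1,1,1,1,1).

Reading off H_k = ker ∂_k / im ∂_{k+1}:

  H_0: rank C_0 − rank ∂_1 = 7 − 6 = 1, and the invariant factors of ∂_1 are all 1, so H_0 ≅ Z.
  H_1: rank ker ∂_1 − rank ∂_2 = (21 − 6) − 13 = 2, and the invariant factors of ∂_2 are all 1, so H_1 ≅ Z^2.
  H_2: rank ker ∂_2 − rank ∂_3 = (14 − 13) − 0 = 1, and there is no ∂_3, so H_2 ≅ Z.

H_0 ≅ Z,  H_1 ≅ Z^2,  H_2 ≅ Z.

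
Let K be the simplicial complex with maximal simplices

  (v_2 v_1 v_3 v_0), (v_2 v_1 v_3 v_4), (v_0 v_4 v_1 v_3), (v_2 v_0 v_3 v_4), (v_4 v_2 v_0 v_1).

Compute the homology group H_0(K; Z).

H_0 ≅ Z.

We work with the vertex ordering v_0 < v_1 < v_2 < v_3 < v_4. The simplices of K, each written with vertices in increasing order, are:

  0-simplices (5): [v_0], [v_1], [v_2], [v_3], [v_4]
  1-simplices (10): [v_0,v_1], [v_0,v_2], [v_0,v_3], [v_0,v_4], [v_1,v_2], [v_1,v_3], [v_1,v_4], [v_2,v_3], [v_2,v_4], [v_3,v_4]
  2-simplices (10): [v_0,v_1,v_2], [v_0,v_1,v_3], [v_0,v_1,v_4], [v_0,v_2,v_3], [v_0,v_2,v_4], [v_0,v_3,v_4], [v_1,v_2,v_3], [v_1,v_2,v_4], [v_1,v_3,v_4], [v_2,v_3,v_4]
  3-simplices (5): [v_0,v_1,v_2,v_3], [v_0,v_1,v_2,v_4], [v_0,v_1,v_3,v_4], [v_0,v_2,v_3,v_4], [v_1,v_2,v_3,v_4]

so the chain groups are C_0 ≅ Z^5, C_1 ≅ Z^10, C_2 ≅ Z^10, C_3 ≅ Z^5.

∂_1: C_1 → C_0 maps an edge to its endpoints' difference, ∂[p,q] = q − p. For instance
  ∂[v_0,v_4] = [v_4] − [v_0].
The 5×10 boundary matrix has rank 4 and Smith normal form diag(1,1,1,1).

∂_2: C_2 → C_1 acts by ∂[p,q,r] = [q,r] − [p,r] + [p,q]. For instance
  ∂[v_0,v_1,v_2] = [v_1,v_2] − [v_0,v_2] + [v_0,v_1],
  ∂[v_2,v_3,v_4] = [v_3,v_4] − [v_2,v_4] + [v_2,v_3].
The 10×10 boundary matrix has rank 6 and Smith normal form diag(1,1,1,1,1,1).

∂_3: C_3 → C_2 sends each 3-simplex σ to the alternating sum Σ_i (−1)^i (σ with its i-th vertex removed). For instance
  ∂[v_1,v_2,v_3,v_4] = [v_2,v_3,v_4] − [v_1,v_3,v_4] + [v_1,v_2,v_4] − [v_1,v_2,v_3],
  ∂[v_0,v_1,v_3,v_4] = [v_1,v_3,v_4] − [v_0,v_3,v_4] + [v_0,v_1,v_4] − [v_0,v_1,v_3].
The 10×5 boundary matrix has rank 4 and Smith normal form diag(1,1,1,1).

From H_k ≅ ker(∂_k) / im(∂_{k+1}) we obtain:

  H_0: rank C_0 − rank ∂_1 = 5 − 4 = 1, and the invariant factors of ∂_1 are all 1, so H_0 ≅ Z.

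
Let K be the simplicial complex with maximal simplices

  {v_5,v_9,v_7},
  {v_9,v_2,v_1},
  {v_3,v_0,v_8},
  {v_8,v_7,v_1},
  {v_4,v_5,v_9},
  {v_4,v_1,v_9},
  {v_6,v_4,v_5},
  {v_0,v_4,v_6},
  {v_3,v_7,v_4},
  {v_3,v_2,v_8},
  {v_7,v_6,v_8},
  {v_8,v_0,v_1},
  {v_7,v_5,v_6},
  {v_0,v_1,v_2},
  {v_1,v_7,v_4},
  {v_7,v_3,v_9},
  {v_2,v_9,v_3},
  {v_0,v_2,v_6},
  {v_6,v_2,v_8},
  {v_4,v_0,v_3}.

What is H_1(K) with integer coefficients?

Take the total order v_0 < v_1 < v_2 < v_3 < v_4 < v_5 < v_6 < v_7 < v_8 < v_9 on the vertex set. Then K (dimension 2) consists of the simplices:

  0-simplices (10): [v_0], [v_1], [v_2], [v_3], [v_4], [v_5], [v_6], [v_7], [v_8], [v_9]
  1-simplices (30): (30 of them)
  2-simplices (20): (20 of them)

Hence C_0 ≅ Z^10, C_1 ≅ Z^30, C_2 ≅ Z^20.

Boundary ∂_1: C_1 → C_0 maps an edge to its endpoints' difference, ∂[p,q] = q − p.
As a 10×30 matrix over Z this has rank 9, with invariant factors (1,1,1,1,1,1,1,1,1).

The boundary map ∂_2: C_2 → C_1 maps a triangle to the signed sum of its edges. For instance
  ∂[v_1,v_4,v_9] = [v_4,v_9] − [v_1,v_9] + [v_1,v_4],
  ∂[v_5,v_7,v_9] = [v_7,v_9] − [v_5,v_9] + [v_5,v_7].
As a 30×20 matrix over Z this has rank 20, with invariant factors (1,1,1,1,1,1,1,1,1,1,1,1,1,1,1,1,1,1,1,2).

From H_k ≅ ker(∂_k) / im(∂_{k+1}) we obtain:

  H_1: rank ker ∂_1 − rank ∂_2 = (30 − 9) − 20 = 1, and ∂_2 has invariant factor 2 > 1, so H_1 = Z × Z/2.

H_1 ≅ Z × Z/2.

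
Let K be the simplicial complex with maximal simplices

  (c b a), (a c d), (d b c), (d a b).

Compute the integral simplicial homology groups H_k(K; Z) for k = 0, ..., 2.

H_0 = Z,  H_1 = 0,  H_2 = Z.

Order the vertices as a < b < c < d. Listing each simplex with vertices in this order, K has dimension 2 with simplices:

  0-simplices (4): a, b, c, d
  1-simplices (6): ab, ac, ad, bc, bd, cd
  2-simplices (4): abc, abd, acd, bcd

Hence C_0 ≅ Z^4, C_1 ≅ Z^6, C_2 ≅ Z^4.

∂_1: C_1 → C_0 is given by ∂[p,q] = [q] − [p].
This gives a 4×6 integer matrix of rank 3; reducing to Smith normal form yields diagonal entries (1,1,1).

Boundary ∂_2: C_2 → C_1 maps a triangle to the signed sum of its edges. For instance
  ∂abd = bd − ad + ab,
  ∂abc = bc − ac + ab.
The resulting 6×4 matrix has rank 3, and its Smith normal form has invariant factors (1,1,1).

From H_k ≅ ker(∂_k) / im(∂_{k+1}) we obtain:

  H_0: rank C_0 − rank ∂_1 = 4 − 3 = 1, and the invariant factors of ∂_1 are all 1, so H_0 = Z.
  H_1: rank ker ∂_1 − rank ∂_2 = (6 − 3) − 3 = 0, and the invariant factors of ∂_2 are all 1, so H_1 = 0.
  H_2: rank ker ∂_2 − rank ∂_3 = (4 − 3) − 0 = 1, and there is no ∂_3, so H_2 = Z.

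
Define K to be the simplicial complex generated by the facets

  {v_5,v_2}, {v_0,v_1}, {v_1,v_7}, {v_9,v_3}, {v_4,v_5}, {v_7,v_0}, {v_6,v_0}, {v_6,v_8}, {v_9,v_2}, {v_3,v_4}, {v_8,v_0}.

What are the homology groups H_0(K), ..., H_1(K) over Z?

We work with the vertex ordering v_0 < v_1 < v_2 < v_3 < v_4 < v_5 < v_6 < v_7 < v_8 < v_9. The simplices of K, each written with vertices in increasing order, are:

  0-simplices (10): [v_0], [v_1], [v_2], [v_3], [v_4], [v_5], [v_6], [v_7], [v_8], [v_9]
  1-simplices (11): [v_0,v_1], [v_0,v_6], [v_0,v_7], [v_0,v_8], [v_1,v_7], [v_2,v_5], [v_2,v_9], [v_3,v_4], [v_3,v_9], [v_4,v_5], [v_6,v_8]

so the chain groups are C_0 ≅ Z^10, C_1 ≅ Z^11.

∂_1: C_1 → C_0 maps an edge to its endpoints' difference, ∂[p,q] = q − p. For instance
  ∂[v_0,v_7] = [v_7] − [v_0].
The resulting 10×11 matrix has rank 8, and its Smith normal form has invariant factors (1,1,1,1,1,1,1,1).

Now H_k = ker ∂_k / im ∂_{k+1}, so:

  H_0: rank C_0 − rank ∂_1 = 10 − 8 = 2, and the invariant factors of ∂_1 are all 1, so H_0 ≅ Z^2.
  H_1: rank ker ∂_1 − rank ∂_2 = (11 − 8) − 0 = 3, and there is no ∂_2, so H_1 ≅ Z^3.

(K is a triangulation of the disjoint union of a wedge of 2 circles and the circle S^1.)

H_0 = Z^2,  H_1 = Z^3.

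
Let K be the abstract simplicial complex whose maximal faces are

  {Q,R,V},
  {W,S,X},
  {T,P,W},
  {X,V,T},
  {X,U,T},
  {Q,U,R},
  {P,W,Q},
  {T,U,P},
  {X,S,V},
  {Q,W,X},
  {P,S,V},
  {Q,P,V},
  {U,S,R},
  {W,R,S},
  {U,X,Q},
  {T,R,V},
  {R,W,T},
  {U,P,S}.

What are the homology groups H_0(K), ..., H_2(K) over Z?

Fix the vertex order P < Q < R < S < T < U < V < W < X and write every simplex with vertices in increasing order. Then dim K = 2 and the simplices of K are:

  0-simplices (9): P, Q, R, S, T, U, V, W, X
  1-simplices (27): PQ, PS, PT, PU, PV, PW, QR, QU, QV, QW, QX, RS, RT, RU, RV, RW, SU, SV, SW, SX, TU, TV, TW, TX, UX, VX, WX
  2-simplices (18): PQV, PQW, PSU, PSV, PTU, PTW, QRU, QRV, QUX, QWX, RSU, RSW, RTV, RTW, SVX, SWX, TUX, TVX

giving chain groups C_0 ≅ Z^9, C_1 ≅ Z^27, C_2 ≅ Z^18.

∂_1: C_1 → C_0 is given by ∂[p,q] = [q] − [p]. For instance
  ∂PU = U − P.
The 9×27 boundary matrix has rank 8 and Smith normal form diag(1,1,1,1,1,1,1,1).

∂_2: C_2 → C_1 acts by ∂[p,q,r] = [q,r] − [p,r] + [p,q]. For instance
  ∂SVX = VX − SX + SV,
  ∂PTU = TU − PU + PT.
The 27×18 boundary matrix has rank 17 and Smith normal form diag(1,1,1,1,1,1,1,1,1,1,1,1,1,1,1,1,1).

Now H_k = ker ∂_k / im ∂_{k+1}, so:

  H_0: rank C_0 − rank ∂_1 = 9 − 8 = 1, and the invariant factors of ∂_1 are all 1, so H_0 ≅ Z.
  H_1: rank ker ∂_1 − rank ∂_2 = (27 − 8) − 17 = 2, and the invariant factors of ∂_2 are all 1, so H_1 ≅ Z^2.
  H_2: rank ker ∂_2 − rank ∂_3 = (18 − 17) − 0 = 1, and there is no ∂_3, so H_2 ≅ Z.

As a check, the Euler characteristic is 9 − 27 + 18 = 0, which agrees with 1 − 2 + 1 = 0.

H_0 = Z,  H_1 = Z^2,  H_2 = Z.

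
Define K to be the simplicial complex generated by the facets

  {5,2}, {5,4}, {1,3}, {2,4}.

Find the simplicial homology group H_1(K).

H_1 ≅ Z.

K has 5 vertices, 4 edges.
rank ∂_1 = 3, rank ∂_2 = 0 ⇒ b_1 = 4 − 3 − 0 = 1. So H_1 ≅ Z.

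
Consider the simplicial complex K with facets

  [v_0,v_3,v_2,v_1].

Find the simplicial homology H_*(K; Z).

Order the vertices as v_0 < v_1 < v_2 < v_3. Listing each simplex with vertices in this order, K has dimension 3 with simplices:

  0-simplices (4): [v_0], [v_1], [v_2], [v_3]
  1-simplices (6): [v_0,v_1], [v_0,v_2], [v_0,v_3], [v_1,v_2], [v_1,v_3], [v_2,v_3]
  2-simplices (4): [v_0,v_1,v_2], [v_0,v_1,v_3], [v_0,v_2,v_3], [v_1,v_2,v_3]
  3-simplices (1): [v_0,v_1,v_2,v_3]

so the chain groups are C_0 ≅ Z^4, C_1 ≅ Z^6, C_2 ≅ Z^4, C_3 ≅ Z^1.

∂_1: C_1 → C_0 sends each edge [p,q] (with p < q) to q − p. For instance
  ∂[v_1,v_3] = [v_3] − [v_1].
As a 4×6 matrix over Z this has rank 3, with invariant factors (1,1,1).

Boundary ∂_2: C_2 → C_1 maps a triangle to the signed sum of its edges. For instance
  ∂[v_1,v_2,v_3] = [v_2,v_3] − [v_1,v_3] + [v_1,v_2],
  ∂[v_0,v_1,v_2] = [v_1,v_2] − [v_0,v_2] + [v_0,v_1].
The resulting 6×4 matrix has rank 3, and its Smith normal form has invariant factors (1,1,1).

The boundary map ∂_3: C_3 → C_2 sends each 3-simplex σ to the alternating sum Σ_i (−1)^i (σ with its i-th vertex removed). For instance
  ∂[v_0,v_1,v_2,v_3] = [v_1,v_2,v_3] − [v_0,v_2,v_3] + [v_0,v_1,v_3] − [v_0,v_1,v_2].
This gives a 4×1 integer matrix of rank 1; reducing to Smith normal form yields diagonal entries (1).

Reading off H_k = ker ∂_k / im ∂_{k+1}:

  H_0: rank C_0 − rank ∂_1 = 4 − 3 = 1, and the invariant factors of ∂_1 are all 1, so H_0 = Z.
  H_1: rank ker ∂_1 − rank ∂_2 = (6 − 3) − 3 = 0, and the invariant factors of ∂_2 are all 1, so H_1 = 0.
  H_2: rank ker ∂_2 − rank ∂_3 = (4 − 3) − 1 = 0, and the invariant factors of ∂_3 are all 1, so H_2 = 0.
  H_3: rank ker ∂_3 − rank ∂_4 = (1 − 1) − 0 = 0, and there is no ∂_4, so H_3 = 0.

H_0 ≅ Z,  H_1 = 0,  H_2 = 0,  H_3 = 0.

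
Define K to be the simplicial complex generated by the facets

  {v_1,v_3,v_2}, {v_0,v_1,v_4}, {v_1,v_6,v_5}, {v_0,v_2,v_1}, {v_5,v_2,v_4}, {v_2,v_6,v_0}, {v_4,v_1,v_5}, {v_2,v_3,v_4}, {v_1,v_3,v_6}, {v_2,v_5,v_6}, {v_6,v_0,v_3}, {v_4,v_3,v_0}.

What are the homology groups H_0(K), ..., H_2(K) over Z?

We work with the vertex ordering v_0 < v_1 < v_2 < v_3 < v_4 < v_5 < v_6. The simplices of K, each written with vertices in increasing order, are:

  0-simplices (7): [v_0], [v_1], [v_2], [v_3], [v_4], [v_5], [v_6]
  1-simplices (18): (18 of them)
  2-simplices (12): (12 of them)

Hence C_0 ≅ Z^7, C_1 ≅ Z^18, C_2 ≅ Z^12.

The boundary map ∂_1: C_1 → C_0 maps an edge to its endpoints' difference, ∂[p,q] = q − p. For instance
  ∂[v_1,v_6] = [v_6] − [v_1].
As a 7×18 matrix over Z this has rank 6, with invariant factors (1,1,1,1,1,1).

Boundary ∂_2: C_2 → C_1 acts by ∂[p,q,r] = [q,r] − [p,r] + [p,q]. For instance
  ∂[v_2,v_3,v_4] = [v_3,v_4] − [v_2,v_4] + [v_2,v_3],
  ∂[v_0,v_1,v_2] = [v_1,v_2] − [v_0,v_2] + [v_0,v_1].
As a 18×12 matrix over Z this has rank 12, with invariant factors (1,1,1,1,1,1,1,1,1,1,1,2).

Computing H_k = (kernel of ∂_k) / (image of ∂_{k+1}):

  H_0: rank C_0 − rank ∂_1 = 7 − 6 = 1, and the invariant factors of ∂_1 are all 1, so H_0 ≅ Z.
  H_1: rank ker ∂_1 − rank ∂_2 = (18 − 6) − 12 = 0, and ∂_2 has invariant factor 2 > 1, so H_1 ≅ Z_2.
  H_2: rank ker ∂_2 − rank ∂_3 = (12 − 12) − 0 = 0, and there is no ∂_3, so H_2 ≅ 0.

As a check, the Euler characteristic is 7 − 18 + 12 = 1, which agrees with 1 − 0 + 0 = 1.
(K is a triangulation of the real projective plane RP^2.)

H_0 = Z,  H_1 = Z_2,  H_2 = 0.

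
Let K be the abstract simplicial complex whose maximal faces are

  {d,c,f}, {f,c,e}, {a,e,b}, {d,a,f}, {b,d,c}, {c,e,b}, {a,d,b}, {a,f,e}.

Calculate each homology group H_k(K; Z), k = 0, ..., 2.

H_0 = Z,  H_1 = 0,  H_2 = Z.

Fix the vertex order a < b < c < d < e < f and write every simplex with vertices in increasing order. Then dim K = 2 and the simplices of K are:

  0-simplices (6): a, b, c, d, e, f
  1-simplices (12): ab, ad, ae, af, bc, bd, be, cd, ce, cf, df, ef
  2-simplices (8): abd, abe, adf, aef, bcd, bce, cdf, cef

so the chain groups are C_0 ≅ Z^6, C_1 ≅ Z^12, C_2 ≅ Z^8.

Boundary ∂_1: C_1 → C_0 is given by ∂[p,q] = [q] − [p].
As a 6×12 matrix over Z this has rank 5, with invariant factors (1,1,1,1,1).

The boundary map ∂_2: C_2 → C_1 acts by ∂[p,q,r] = [q,r] − [p,r] + [p,q]. For instance
  ∂bce = ce − be + bc,
  ∂bcd = cd − bd + bc.
The resulting 12×8 matrix has rank 7, and its Smith normal form has invariant factors (1,1,1,1,1,1,1).

Computing H_k = (kernel of ∂_k) / (image of ∂_{k+1}):

  H_0: rank C_0 − rank ∂_1 = 6 − 5 = 1, and the invariant factors of ∂_1 are all 1, so H_0 ≅ Z.
  H_1: rank ker ∂_1 − rank ∂_2 = (12 − 5) − 7 = 0, and the invariant factors of ∂_2 are all 1, so H_1 ≅ 0.
  H_2: rank ker ∂_2 − rank ∂_3 = (8 − 7) − 0 = 1, and there is no ∂_3, so H_2 ≅ Z.

(K is a triangulation of the 2-sphere S^2.)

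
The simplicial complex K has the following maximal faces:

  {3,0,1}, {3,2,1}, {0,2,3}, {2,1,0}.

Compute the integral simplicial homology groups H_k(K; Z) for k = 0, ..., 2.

H_0 ≅ Z,  H_1 = 0,  H_2 ≅ Z.

We work with the vertex ordering 0 < 1 < 2 < 3. The simplices of K, each written with vertices in increasing order, are:

  0-simplices (4): [0], [1], [2], [3]
  1-simplices (6): [0,1], [0,2], [0,3], [1,2], [1,3], [2,3]
  2-simplices (4): [0,1,2], [0,1,3], [0,2,3], [1,2,3]

giving chain groups C_0 ≅ Z^4, C_1 ≅ Z^6, C_2 ≅ Z^4.

The boundary map ∂_1: C_1 → C_0 is given by ∂[p,q] = [q] − [p]. For instance
  ∂[1,3] = [3] − [1].
This gives a 4×6 integer matrix of rank 3; reducing to Smith normal form yields diagonal entries (1,1,1).

The boundary map ∂_2: C_2 → C_1 sends each 2-simplex [p,q,r] to [q,r] − [p,r] + [p,q]. For instance
  ∂[0,1,2] = [1,2] − [0,2] + [0,1],
  ∂[1,2,3] = [2,3] − [1,3] + [1,2].
This gives a 6×4 integer matrix of rank 3; reducing to Smith normal form yields diagonal entries (1,1,1).

From H_k ≅ ker(∂_k) / im(∂_{k+1}) we obtain:

  H_0: rank C_0 − rank ∂_1 = 4 − 3 = 1, and the invariant factors of ∂_1 are all 1, so H_0 = Z.
  H_1: rank ker ∂_1 − rank ∂_2 = (6 − 3) − 3 = 0, and the invariant factors of ∂_2 are all 1, so H_1 = 0.
  H_2: rank ker ∂_2 − rank ∂_3 = (4 − 3) − 0 = 1, and there is no ∂_3, so H_2 = Z.

As a check, the Euler characteristic is 4 − 6 + 4 = 2, which agrees with 1 − 0 + 1 = 2.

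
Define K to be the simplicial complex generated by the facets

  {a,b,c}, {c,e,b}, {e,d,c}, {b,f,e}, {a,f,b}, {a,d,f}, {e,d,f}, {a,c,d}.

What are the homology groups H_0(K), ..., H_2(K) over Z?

Take the total order a < b < c < d < e < f on the vertex set. Then K (dimension 2) consists of the simplices:

  0-simplices (6): a, b, c, d, e, f
  1-simplices (12): ab, ac, ad, af, bc, be, bf, cd, ce, de, df, ef
  2-simplices (8): abc, abf, acd, adf, bce, bef, cde, def

giving chain groups C_0 ≅ Z^6, C_1 ≅ Z^12, C_2 ≅ Z^8.

Boundary ∂_1: C_1 → C_0 sends each edge [p,q] (with p < q) to q − p. For instance
  ∂ef = f − e.
The 6×12 boundary matrix has rank 5 and Smith normal form diag(1,1,1,1,1).

Boundary ∂_2: C_2 → C_1 acts by ∂[p,q,r] = [q,r] − [p,r] + [p,q]. For instance
  ∂cde = de − ce + cd,
  ∂abc = bc − ac + ab.
This gives a 12×8 integer matrix of rank 7; reducing to Smith normal form yields diagonal entries (1,1,1,1,1,1,1).

From H_k ≅ ker(∂_k) / im(∂_{k+1}) we obtain:

  H_0: rank C_0 − rank ∂_1 = 6 − 5 = 1, and the invariant factors of ∂_1 are all 1, so H_0 = Z.
  H_1: rank ker ∂_1 − rank ∂_2 = (12 − 5) − 7 = 0, and the invariant factors of ∂_2 are all 1, so H_1 = 0.
  H_2: rank ker ∂_2 − rank ∂_3 = (8 − 7) − 0 = 1, and there is no ∂_3, so H_2 = Z.

As a check, the Euler characteristic is 6 − 12 + 8 = 2, which agrees with 1 − 0 + 1 = 2.

H_0 = Z,  H_1 = 0,  H_2 = Z.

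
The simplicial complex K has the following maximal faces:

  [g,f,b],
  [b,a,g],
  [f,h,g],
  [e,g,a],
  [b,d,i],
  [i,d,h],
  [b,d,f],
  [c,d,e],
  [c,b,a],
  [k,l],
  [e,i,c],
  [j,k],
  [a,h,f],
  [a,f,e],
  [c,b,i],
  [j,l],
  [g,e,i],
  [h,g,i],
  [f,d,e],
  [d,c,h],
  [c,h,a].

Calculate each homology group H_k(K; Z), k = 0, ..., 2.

We work with the vertex ordering a < b < c < d < e < f < g < h < i < j < k < l. The simplices of K, each written with vertices in increasing order, are:

  0-simplices (12): a, b, c, d, e, f, g, h, i, j, k, l
  1-simplices (30): ab, ac, ae, af, ag, ah, bc, bd, bf, bg, bi, cd, ce, ch, ci, de, df, dh, di, ef, eg, ei, fg, fh, gh, gi, hi, jk, jl, kl
  2-simplices (18): abc, abg, ach, aef, aeg, afh, bci, bdf, bdi, bfg, cde, cdh, cei, def, dhi, egi, fgh, ghi

Hence C_0 ≅ Z^12, C_1 ≅ Z^30, C_2 ≅ Z^18.

∂_1: C_1 → C_0 maps an edge to its endpoints' difference, ∂[p,q] = q − p. For instance
  ∂jk = k − j.
The resulting 12×30 matrix has rank 10, and its Smith normal form has invariant factors (1,1,1,1,1,1,1,1,1,1).

Boundary ∂_2: C_2 → C_1 maps a triangle to the signed sum of its edges. For instance
  ∂def = ef − df + de,
  ∂ach = ch − ah + ac.
The resulting 30×18 matrix has rank 18, and its Smith normal form has invariant factors (1,1,1,1,1,1,1,1,1,1,1,1,1,1,1,1,1,2).

Now H_k = ker ∂_k / im ∂_{k+1}, so:

  H_0: rank C_0 − rank ∂_1 = 12 − 10 = 2, and the invariant factors of ∂_1 are all 1, so H_0 ≅ Z^2.
  H_1: rank ker ∂_1 − rank ∂_2 = (30 − 10) − 18 = 2, and ∂_2 has invariant factor 2 > 1, so H_1 ≅ Z^2 ⊕ Z/2.
  H_2: rank ker ∂_2 − rank ∂_3 = (18 − 18) − 0 = 0, and there is no ∂_3, so H_2 ≅ 0.

H_0 ≅ Z^2,  H_1 ≅ Z^2 ⊕ Z/2,  H_2 = 0.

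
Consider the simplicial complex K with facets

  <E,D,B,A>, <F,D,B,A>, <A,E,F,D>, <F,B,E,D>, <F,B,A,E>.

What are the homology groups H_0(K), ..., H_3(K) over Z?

H_0 = Z,  H_1 = 0,  H_2 = 0,  H_3 = Z.

We work with the vertex ordering A < B < D < E < F. The simplices of K, each written with vertices in increasing order, are:

  0-simplices (5): A, B, D, E, F
  1-simplices (10): AB, AD, AE, AF, BD, BE, BF, DE, DF, EF
  2-simplices (10): ABD, ABE, ABF, ADE, ADF, AEF, BDE, BDF, BEF, DEF
  3-simplices (5): ABDE, ABDF, ABEF, ADEF, BDEF

Hence C_0 ≅ Z^5, C_1 ≅ Z^10, C_2 ≅ Z^10, C_3 ≅ Z^5.

∂_1: C_1 → C_0 maps an edge to its endpoints' difference, ∂[p,q] = q − p.
This gives a 5×10 integer matrix of rank 4; reducing to Smith normal form yields diagonal entries (1,1,1,1).

Boundary ∂_2: C_2 → C_1 acts by ∂[p,q,r] = [q,r] − [p,r] + [p,q]. For instance
  ∂AEF = EF − AF + AE,
  ∂ABE = BE − AE + AB.
The resulting 10×10 matrix has rank 6, and its Smith normal form has invariant factors (1,1,1,1,1,1).

Boundary ∂_3: C_3 → C_2 sends each 3-simplex σ to the alternating sum Σ_i (−1)^i (σ with its i-th vertex removed). For instance
  ∂BDEF = DEF − BEF + BDF − BDE,
  ∂ABDE = BDE − ADE + ABE − ABD.
The resulting 10×5 matrix has rank 4, and its Smith normal form has invariant factors (1,1,1,1).

Reading off H_k = ker ∂_k / im ∂_{k+1}:

  H_0: rank C_0 − rank ∂_1 = 5 − 4 = 1, and the invariant factors of ∂_1 are all 1, so H_0 ≅ Z.
  H_1: rank ker ∂_1 − rank ∂_2 = (10 − 4) − 6 = 0, and the invariant factors of ∂_2 are all 1, so H_1 ≅ 0.
  H_2: rank ker ∂_2 − rank ∂_3 = (10 − 6) − 4 = 0, and the invariant factors of ∂_3 are all 1, so H_2 ≅ 0.
  H_3: rank ker ∂_3 − rank ∂_4 = (5 − 4) − 0 = 1, and there is no ∂_4, so H_3 ≅ Z.

(K is a triangulation of the 3-sphere S^3.)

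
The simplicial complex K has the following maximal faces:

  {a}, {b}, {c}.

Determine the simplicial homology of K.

H_0 = Z^3.

Fix the vertex order a < b < c and write every simplex with vertices in increasing order. Then dim K = 0 and the simplices of K are:

  0-simplices (3): a, b, c

so the chain groups are C_0 ≅ Z^3.

From H_k ≅ ker(∂_k) / im(∂_{k+1}) we obtain:

  H_0: rank C_0 − rank ∂_1 = 3 − 0 = 3, and there is no ∂_1, so H_0 = Z^3.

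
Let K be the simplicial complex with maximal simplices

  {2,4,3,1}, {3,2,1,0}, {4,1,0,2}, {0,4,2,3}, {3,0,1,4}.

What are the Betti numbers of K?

b_0 = 1, b_1 = 0, b_2 = 0, b_3 = 1.

Fix the vertex order 0 < 1 < 2 < 3 < 4 and write every simplex with vertices in increasing order. Then dim K = 3 and the simplices of K are:

  0-simplices (5): [0], [1], [2], [3], [4]
  1-simplices (10): [0,1], [0,2], [0,3], [0,4], [1,2], [1,3], [1,4], [2,3], [2,4], [3,4]
  2-simplices (10): [0,1,2], [0,1,3], [0,1,4], [0,2,3], [0,2,4], [0,3,4], [1,2,3], [1,2,4], [1,3,4], [2,3,4]
  3-simplices (5): [0,1,2,3], [0,1,2,4], [0,1,3,4], [0,2,3,4], [1,2,3,4]

so the chain groups are C_0 ≅ Z^5, C_1 ≅ Z^10, C_2 ≅ Z^10, C_3 ≅ Z^5.

∂_1: C_1 → C_0 is given by ∂[p,q] = [q] − [p]. For instance
  ∂[2,3] = [3] − [2].
The 5×10 boundary matrix has rank 4 and Smith normal form diag(1,1,1,1).

The boundary map ∂_2: C_2 → C_1 maps a triangle to the signed sum of its edges. For instance
  ∂[1,2,3] = [2,3] − [1,3] + [1,2],
  ∂[2,3,4] = [3,4] − [2,4] + [2,3].
The resulting 10×10 matrix has rank 6, and its Smith normal form has invariant factors (1,1,1,1,1,1).

∂_3: C_3 → C_2 sends each 3-simplex σ to the alternating sum Σ_i (−1)^i (σ with its i-th vertex removed). For instance
  ∂[0,1,3,4] = [1,3,4] − [0,3,4] + [0,1,4] − [0,1,3],
  ∂[0,1,2,4] = [1,2,4] − [0,2,4] + [0,1,4] − [0,1,2].
The resulting 10×5 matrix has rank 4, and its Smith normal form has invariant factors (1,1,1,1).

Reading off H_k = ker ∂_k / im ∂_{k+1}:

  H_0: rank C_0 − rank ∂_1 = 5 − 4 = 1, and the invariant factors of ∂_1 are all 1, so H_0 ≅ Z.
  H_1: rank ker ∂_1 − rank ∂_2 = (10 − 4) − 6 = 0, and the invariant factors of ∂_2 are all 1, so H_1 ≅ 0.
  H_2: rank ker ∂_2 − rank ∂_3 = (10 − 6) − 4 = 0, and the invariant factors of ∂_3 are all 1, so H_2 ≅ 0.
  H_3: rank ker ∂_3 − rank ∂_4 = (5 − 4) − 0 = 1, and there is no ∂_4, so H_3 ≅ Z.

As a check, the Euler characteristic is 5 − 10 + 10 − 5 = 0, which agrees with 1 − 0 + 0 − 1 = 0.
(K is a triangulation of the 3-sphere S^3.)

Hence the Betti numbers are b_0 = 1, b_1 = 0, b_2 = 0, b_3 = 1.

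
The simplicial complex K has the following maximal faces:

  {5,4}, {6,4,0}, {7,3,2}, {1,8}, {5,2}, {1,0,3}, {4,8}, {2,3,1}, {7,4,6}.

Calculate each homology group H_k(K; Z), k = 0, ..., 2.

H_0 ≅ Z,  H_1 ≅ Z^3,  H_2 = 0.

Take the total order 0 < 1 < 2 < 3 < 4 < 5 < 6 < 7 < 8 on the vertex set. Then K (dimension 2) consists of the simplices:

  0-simplices (9): [0], [1], [2], [3], [4], [5], [6], [7], [8]
  1-simplices (16): [0,1], [0,3], [0,4], [0,6], [1,2], [1,3], [1,8], [2,3], [2,5], [2,7], [3,7], [4,5], [4,6], [4,7], [4,8], [6,7]
  2-simplices (5): [0,1,3], [0,4,6], [1,2,3], [2,3,7], [4,6,7]

Hence C_0 ≅ Z^9, C_1 ≅ Z^16, C_2 ≅ Z^5.

∂_1: C_1 → C_0 sends each edge [p,q] (with p < q) to q − p.
The 9×16 boundary matrix has rank 8 and Smith normal form diag(1,1,1,1,1,1,1,1).

Boundary ∂_2: C_2 → C_1 maps a triangle to the signed sum of its edges. For instance
  ∂[4,6,7] = [6,7] − [4,7] + [4,6],
  ∂[0,4,6] = [4,6] − [0,6] + [0,4].
The resulting 16×5 matrix has rank 5, and its Smith normal form has invariant factors (1,1,1,1,1).

From H_k ≅ ker(∂_k) / im(∂_{k+1}) we obtain:

  H_0: rank C_0 − rank ∂_1 = 9 − 8 = 1, and the invariant factors of ∂_1 are all 1, so H_0 = Z.
  H_1: rank ker ∂_1 − rank ∂_2 = (16 − 8) − 5 = 3, and the invariant factors of ∂_2 are all 1, so H_1 = Z^3.
  H_2: rank ker ∂_2 − rank ∂_3 = (5 − 5) − 0 = 0, and there is no ∂_3, so H_2 = 0.

As a check, the Euler characteristic is 9 − 16 + 5 = -2, which agrees with 1 − 3 + 0 = -2.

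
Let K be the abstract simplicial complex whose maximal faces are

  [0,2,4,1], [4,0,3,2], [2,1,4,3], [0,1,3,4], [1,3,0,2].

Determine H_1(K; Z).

H_1 = 0.

K has 5 vertices, 10 edges, 10 triangles, 5 3-simplices.
rank ∂_1 = 4, rank ∂_2 = 6 ⇒ b_1 = 10 − 4 − 6 = 0; all invariant factors of ∂_2 are 1 so no torsion. So H_1 = 0.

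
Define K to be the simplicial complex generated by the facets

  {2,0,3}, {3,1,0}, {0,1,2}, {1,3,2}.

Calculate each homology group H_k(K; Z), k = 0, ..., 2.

H_0 = Z,  H_1 = 0,  H_2 = Z.

Order the vertices as 0 < 1 < 2 < 3. Listing each simplex with vertices in this order, K has dimension 2 with simplices:

  0-simplices (4): [0], [1], [2], [3]
  1-simplices (6): [0,1], [0,2], [0,3], [1,2], [1,3], [2,3]
  2-simplices (4): [0,1,2], [0,1,3], [0,2,3], [1,2,3]

Hence C_0 ≅ Z^4, C_1 ≅ Z^6, C_2 ≅ Z^4.

∂_1: C_1 → C_0 maps an edge to its endpoints' difference, ∂[p,q] = q − p. For instance
  ∂[1,2] = [2] − [1].
The resulting 4×6 matrix has rank 3, and its Smith normal form has invariant factors (1,1,1).

The boundary map ∂_2: C_2 → C_1 maps a triangle to the signed sum of its edges. For instance
  ∂[0,2,3] = [2,3] − [0,3] + [0,2],
  ∂[0,1,2] = [1,2] − [0,2] + [0,1].
The resulting 6×4 matrix has rank 3, and its Smith normal form has invariant factors (1,1,1).

Reading off H_k = ker ∂_k / im ∂_{k+1}:

  H_0: rank C_0 − rank ∂_1 = 4 − 3 = 1, and the invariant factors of ∂_1 are all 1, so H_0 ≅ Z.
  H_1: rank ker ∂_1 − rank ∂_2 = (6 − 3) − 3 = 0, and the invariant factors of ∂_2 are all 1, so H_1 ≅ 0.
  H_2: rank ker ∂_2 − rank ∂_3 = (4 − 3) − 0 = 1, and there is no ∂_3, so H_2 ≅ Z.

As a check, the Euler characteristic is 4 − 6 + 4 = 2, which agrees with 1 − 0 + 1 = 2.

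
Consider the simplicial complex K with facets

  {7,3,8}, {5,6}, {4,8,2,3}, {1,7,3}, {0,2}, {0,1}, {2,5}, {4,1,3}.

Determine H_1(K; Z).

K has 9 vertices, 15 edges, 7 triangles, 1 3-simplex.
rank ∂_1 = 8, rank ∂_2 = 6 ⇒ b_1 = 15 − 8 − 6 = 1; all invariant factors of ∂_2 are 1 so no torsion. So H_1 ≅ Z.

H_1 = Z.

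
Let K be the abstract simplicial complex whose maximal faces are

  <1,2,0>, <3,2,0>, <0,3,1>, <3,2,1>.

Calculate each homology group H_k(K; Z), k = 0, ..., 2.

H_0 = Z,  H_1 = 0,  H_2 = Z.

Fix the vertex order 0 < 1 < 2 < 3 and write every simplex with vertices in increasing order. Then dim K = 2 and the simplices of K are:

  0-simplices (4): [0], [1], [2], [3]
  1-simplices (6): [0,1], [0,2], [0,3], [1,2], [1,3], [2,3]
  2-simplices (4): [0,1,2], [0,1,3], [0,2,3], [1,2,3]

Hence C_0 ≅ Z^4, C_1 ≅ Z^6, C_2 ≅ Z^4.

∂_1: C_1 → C_0 maps an edge to its endpoints' difference, ∂[p,q] = q − p. For instance
  ∂[1,3] = [3] − [1].
This gives a 4×6 integer matrix of rank 3; reducing to Smith normal form yields diagonal entries (1,1,1).

∂_2: C_2 → C_1 maps a triangle to the signed sum of its edges. For instance
  ∂[0,1,3] = [1,3] − [0,3] + [0,1],
  ∂[0,1,2] = [1,2] − [0,2] + [0,1].
The resulting 6×4 matrix has rank 3, and its Smith normal form has invariant factors (1,1,1).

Reading off H_k = ker ∂_k / im ∂_{k+1}:

  H_0: rank C_0 − rank ∂_1 = 4 − 3 = 1, and the invariant factors of ∂_1 are all 1, so H_0 = Z.
  H_1: rank ker ∂_1 − rank ∂_2 = (6 − 3) − 3 = 0, and the invariant factors of ∂_2 are all 1, so H_1 = 0.
  H_2: rank ker ∂_2 − rank ∂_3 = (4 − 3) − 0 = 1, and there is no ∂_3, so H_2 = Z.

As a check, the Euler characteristic is 4 − 6 + 4 = 2, which agrees with 1 − 0 + 1 = 2.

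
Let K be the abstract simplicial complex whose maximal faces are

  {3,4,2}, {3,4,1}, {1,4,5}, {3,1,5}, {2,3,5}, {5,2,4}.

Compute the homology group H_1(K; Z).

H_1 = 0.

Take the total order 1 < 2 < 3 < 4 < 5 on the vertex set. Then K (dimension 2) consists of the simplices:

  0-simplices (5): [1], [2], [3], [4], [5]
  1-simplices (9): [1,3], [1,4], [1,5], [2,3], [2,4], [2,5], [3,4], [3,5], [4,5]
  2-simplices (6): [1,3,4], [1,3,5], [1,4,5], [2,3,4], [2,3,5], [2,4,5]

giving chain groups C_0 ≅ Z^5, C_1 ≅ Z^9, C_2 ≅ Z^6.

Boundary ∂_1: C_1 → C_0 maps an edge to its endpoints' difference, ∂[p,q] = q − p.
The 5×9 boundary matrix has rank 4 and Smith normal form diag(1,1,1,1).

∂_2: C_2 → C_1 sends each 2-simplex [p,q,r] to [q,r] − [p,r] + [p,q]. For instance
  ∂[2,4,5] = [4,5] − [2,5] + [2,4],
  ∂[2,3,4] = [3,4] − [2,4] + [2,3].
The resulting 9×6 matrix has rank 5, and its Smith normal form has invariant factors (1,1,1,1,1).

From H_k ≅ ker(∂_k) / im(∂_{k+1}) we obtain:

  H_1: rank ker ∂_1 − rank ∂_2 = (9 − 4) − 5 = 0, and the invariant factors of ∂_2 are all 1, so H_1 ≅ 0.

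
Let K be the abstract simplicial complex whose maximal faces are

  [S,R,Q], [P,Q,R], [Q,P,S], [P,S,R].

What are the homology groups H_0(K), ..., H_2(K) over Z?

Take the total order P < Q < R < S on the vertex set. Then K (dimension 2) consists of the simplices:

  0-simplices (4): P, Q, R, S
  1-simplices (6): PQ, PR, PS, QR, QS, RS
  2-simplices (4): PQR, PQS, PRS, QRS

giving chain groups C_0 ≅ Z^4, C_1 ≅ Z^6, C_2 ≅ Z^4.

Boundary ∂_1: C_1 → C_0 is given by ∂[p,q] = [q] − [p].
The resulting 4×6 matrix has rank 3, and its Smith normal form has invariant factors (1,1,1).

∂_2: C_2 → C_1 sends each 2-simplex [p,q,r] to [q,r] − [p,r] + [p,q]. For instance
  ∂PQR = QR − PR + PQ,
  ∂PQS = QS − PS + PQ.
This gives a 6×4 integer matrix of rank 3; reducing to Smith normal form yields diagonal entries (1,1,1).

Now H_k = ker ∂_k / im ∂_{k+1}, so:

  H_0: rank C_0 − rank ∂_1 = 4 − 3 = 1, and the invariant factors of ∂_1 are all 1, so H_0 ≅ Z.
  H_1: rank ker ∂_1 − rank ∂_2 = (6 − 3) − 3 = 0, and the invariant factors of ∂_2 are all 1, so H_1 ≅ 0.
  H_2: rank ker ∂_2 − rank ∂_3 = (4 − 3) − 0 = 1, and there is no ∂_3, so H_2 ≅ Z.

As a check, the Euler characteristic is 4 − 6 + 4 = 2, which agrees with 1 − 0 + 1 = 2.

H_0 = Z,  H_1 = 0,  H_2 = Z.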